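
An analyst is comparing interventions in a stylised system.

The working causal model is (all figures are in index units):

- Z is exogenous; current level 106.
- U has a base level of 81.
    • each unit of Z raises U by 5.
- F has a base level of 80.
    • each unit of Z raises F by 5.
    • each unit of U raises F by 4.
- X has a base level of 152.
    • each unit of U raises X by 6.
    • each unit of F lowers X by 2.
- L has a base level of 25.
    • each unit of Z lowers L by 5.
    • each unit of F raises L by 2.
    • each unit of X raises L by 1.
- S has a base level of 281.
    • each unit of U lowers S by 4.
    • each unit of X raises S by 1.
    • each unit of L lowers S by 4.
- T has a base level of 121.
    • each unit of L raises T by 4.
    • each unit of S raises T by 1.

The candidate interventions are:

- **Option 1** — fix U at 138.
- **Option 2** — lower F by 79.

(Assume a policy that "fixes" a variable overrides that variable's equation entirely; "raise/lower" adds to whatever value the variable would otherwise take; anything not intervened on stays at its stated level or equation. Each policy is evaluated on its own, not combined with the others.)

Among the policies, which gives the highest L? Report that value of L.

Option 1 (U := 138):
  Z = 106
  U = 138
  F = 80 + 5·106 + 4·138 = 1162
  X = 152 + 6·138 − 2·1162 = -1344
  L = 25 − 5·106 + 2·1162 + (-1344) = 475
Option 2 (F − 79):
  Z = 106
  U = 81 + 5·106 = 611
  F = 80 + 5·106 + 4·611 (−79 from intervention) = 2975
  X = 152 + 6·611 − 2·2975 = -2132
  L = 25 − 5·106 + 2·2975 + (-2132) = 3313
Comparing — Option 1: L=475, Option 2: L=3313. Highest is 3313 (Option 2).

3313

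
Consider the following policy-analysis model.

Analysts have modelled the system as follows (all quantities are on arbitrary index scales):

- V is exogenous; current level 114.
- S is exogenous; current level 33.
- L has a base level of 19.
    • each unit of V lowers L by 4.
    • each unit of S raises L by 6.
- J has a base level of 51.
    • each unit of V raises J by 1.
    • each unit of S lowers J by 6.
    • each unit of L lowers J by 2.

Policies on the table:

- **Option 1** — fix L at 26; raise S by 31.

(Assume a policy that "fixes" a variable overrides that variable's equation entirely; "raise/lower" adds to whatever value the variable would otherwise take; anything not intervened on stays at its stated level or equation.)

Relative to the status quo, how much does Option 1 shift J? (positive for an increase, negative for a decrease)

Baseline:
  V = 114
  S = 33
  L = 19 − 4·114 + 6·33 = -239
  J = 51 + 114 − 6·33 − 2·(-239) = 445
Option 1 (L := 26, S + 31):
  V = 114
  S = 33 + 31 = 64
  L = 26
  J = 51 + 114 − 6·64 − 2·26 = -271
Change in J: -271 − 445 = -716

-716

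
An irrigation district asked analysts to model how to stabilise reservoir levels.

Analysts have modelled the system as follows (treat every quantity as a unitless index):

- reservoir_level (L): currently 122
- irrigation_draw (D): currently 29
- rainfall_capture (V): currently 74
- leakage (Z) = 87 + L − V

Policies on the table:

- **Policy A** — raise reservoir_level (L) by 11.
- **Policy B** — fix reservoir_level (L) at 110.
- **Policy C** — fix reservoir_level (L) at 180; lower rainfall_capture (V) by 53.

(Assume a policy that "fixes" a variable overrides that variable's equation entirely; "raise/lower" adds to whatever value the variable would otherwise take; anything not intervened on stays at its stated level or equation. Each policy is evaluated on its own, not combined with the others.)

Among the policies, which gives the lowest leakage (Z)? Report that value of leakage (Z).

123

Policy A (L + 11):
  L = 122 + 11 = 133
  V = 74
  Z = 87 + 133 − 74 = 146
Policy B (L := 110):
  L = 110
  V = 74
  Z = 87 + 110 − 74 = 123
Policy C (L := 180, V − 53):
  L = 180
  V = 74 − 53 = 21
  Z = 87 + 180 − 21 = 246
Comparing — Policy A: Z=146, Policy B: Z=123, Policy C: Z=246. Lowest is 123 (Policy B).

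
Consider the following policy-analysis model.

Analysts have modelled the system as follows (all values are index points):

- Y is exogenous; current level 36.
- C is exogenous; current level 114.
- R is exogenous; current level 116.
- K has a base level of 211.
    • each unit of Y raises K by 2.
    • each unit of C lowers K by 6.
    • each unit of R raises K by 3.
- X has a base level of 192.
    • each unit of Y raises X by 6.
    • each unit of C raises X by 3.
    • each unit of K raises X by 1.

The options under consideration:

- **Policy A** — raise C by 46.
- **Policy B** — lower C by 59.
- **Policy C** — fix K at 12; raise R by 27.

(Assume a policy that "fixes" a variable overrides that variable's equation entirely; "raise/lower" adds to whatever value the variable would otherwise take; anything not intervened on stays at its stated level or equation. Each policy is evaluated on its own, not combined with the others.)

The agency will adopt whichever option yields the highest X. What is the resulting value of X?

Policy A (C + 46):
  Y = 36
  C = 114 + 46 = 160
  R = 116
  K = 211 + 2·36 − 6·160 + 3·116 = -329
  X = 192 + 6·36 + 3·160 + (-329) = 559
Policy B (C − 59):
  Y = 36
  C = 114 − 59 = 55
  R = 116
  K = 211 + 2·36 − 6·55 + 3·116 = 301
  X = 192 + 6·36 + 3·55 + 301 = 874
Policy C (K := 12, R + 27):
  Y = 36
  C = 114
  R = 116 + 27 = 143
  K = 12
  X = 192 + 6·36 + 3·114 + 12 = 762
Comparing — Policy A: X=559, Policy B: X=874, Policy C: X=762. Highest is 874 (Policy B).

874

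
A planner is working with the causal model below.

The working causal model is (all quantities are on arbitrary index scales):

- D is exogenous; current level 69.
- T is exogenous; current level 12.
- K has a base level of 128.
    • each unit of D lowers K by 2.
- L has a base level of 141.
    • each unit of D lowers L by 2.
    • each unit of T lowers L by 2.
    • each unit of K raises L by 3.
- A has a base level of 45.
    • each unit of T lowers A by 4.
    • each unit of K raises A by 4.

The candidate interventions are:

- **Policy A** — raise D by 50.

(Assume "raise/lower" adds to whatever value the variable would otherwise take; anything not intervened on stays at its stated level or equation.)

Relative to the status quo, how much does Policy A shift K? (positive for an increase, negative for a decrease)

-100

Baseline:
  D = 69
  K = 128 − 2·69 = -10
Policy A (D + 50):
  D = 69 + 50 = 119
  K = 128 − 2·119 = -110
Change in K: -110 − (-10) = -100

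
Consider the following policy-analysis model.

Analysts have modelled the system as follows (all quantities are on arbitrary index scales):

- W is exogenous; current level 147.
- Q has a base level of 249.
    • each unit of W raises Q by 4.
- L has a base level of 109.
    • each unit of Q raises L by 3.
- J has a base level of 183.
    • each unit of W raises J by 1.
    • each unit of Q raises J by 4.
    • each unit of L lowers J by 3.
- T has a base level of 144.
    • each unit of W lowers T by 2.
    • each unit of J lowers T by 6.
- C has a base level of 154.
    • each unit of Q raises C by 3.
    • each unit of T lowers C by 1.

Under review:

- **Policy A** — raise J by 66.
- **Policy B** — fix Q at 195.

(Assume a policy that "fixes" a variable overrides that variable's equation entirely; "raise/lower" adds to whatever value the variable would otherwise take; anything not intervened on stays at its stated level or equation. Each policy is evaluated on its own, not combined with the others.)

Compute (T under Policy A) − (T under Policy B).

18864

Policy A (J + 66):
  W = 147
  Q = 249 + 4·147 = 837
  L = 109 + 3·837 = 2620
  J = 183 + 147 + 4·837 − 3·2620 (+66 from intervention) = -4116
  T = 144 − 2·147 − 6·(-4116) = 24546
Policy B (Q := 195):
  W = 147
  Q = 195
  L = 109 + 3·195 = 694
  J = 183 + 147 + 4·195 − 3·694 = -972
  T = 144 − 2·147 − 6·(-972) = 5682
T: 24546 − 5682 = 18864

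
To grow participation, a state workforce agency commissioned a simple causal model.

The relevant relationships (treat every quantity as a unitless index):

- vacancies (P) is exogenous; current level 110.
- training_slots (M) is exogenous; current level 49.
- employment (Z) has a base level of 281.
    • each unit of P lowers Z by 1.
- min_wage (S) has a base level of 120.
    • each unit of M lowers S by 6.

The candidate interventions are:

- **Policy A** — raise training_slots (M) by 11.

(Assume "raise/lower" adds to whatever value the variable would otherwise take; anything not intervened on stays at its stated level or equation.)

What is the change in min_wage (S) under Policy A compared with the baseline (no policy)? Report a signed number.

-66

Baseline:
  M = 49
  S = 120 − 6·49 = -174
Policy A (M + 11):
  M = 49 + 11 = 60
  S = 120 − 6·60 = -240
Change in S: -240 − (-174) = -66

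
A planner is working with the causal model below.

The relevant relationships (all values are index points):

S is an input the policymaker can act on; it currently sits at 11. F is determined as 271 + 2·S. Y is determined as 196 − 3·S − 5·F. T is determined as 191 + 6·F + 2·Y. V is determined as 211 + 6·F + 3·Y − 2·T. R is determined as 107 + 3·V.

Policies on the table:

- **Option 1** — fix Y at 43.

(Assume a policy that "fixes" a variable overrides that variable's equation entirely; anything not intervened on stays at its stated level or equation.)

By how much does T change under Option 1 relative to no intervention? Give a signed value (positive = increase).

Baseline:
  S = 11
  F = 271 + 2·11 = 293
  Y = 196 − 3·11 − 5·293 = -1302
  T = 191 + 6·293 + 2·(-1302) = -655
Option 1 (Y := 43):
  S = 11
  F = 271 + 2·11 = 293
  Y = 43
  T = 191 + 6·293 + 2·43 = 2035
Change in T: 2035 − (-655) = 2690

2690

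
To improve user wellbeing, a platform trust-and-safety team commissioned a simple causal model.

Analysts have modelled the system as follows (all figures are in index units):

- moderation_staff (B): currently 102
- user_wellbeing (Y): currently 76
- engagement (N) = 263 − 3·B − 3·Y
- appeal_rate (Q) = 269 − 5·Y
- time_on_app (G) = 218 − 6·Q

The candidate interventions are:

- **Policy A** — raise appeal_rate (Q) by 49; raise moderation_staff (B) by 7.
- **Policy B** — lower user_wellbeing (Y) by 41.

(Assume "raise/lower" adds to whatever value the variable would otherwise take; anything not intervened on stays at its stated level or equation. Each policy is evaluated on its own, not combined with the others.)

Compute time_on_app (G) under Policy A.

590

Policy A (Q + 49, B + 7):
  Y = 76
  Q = 269 − 5·76 (+49 from intervention) = -62
  G = 218 − 6·(-62) = 590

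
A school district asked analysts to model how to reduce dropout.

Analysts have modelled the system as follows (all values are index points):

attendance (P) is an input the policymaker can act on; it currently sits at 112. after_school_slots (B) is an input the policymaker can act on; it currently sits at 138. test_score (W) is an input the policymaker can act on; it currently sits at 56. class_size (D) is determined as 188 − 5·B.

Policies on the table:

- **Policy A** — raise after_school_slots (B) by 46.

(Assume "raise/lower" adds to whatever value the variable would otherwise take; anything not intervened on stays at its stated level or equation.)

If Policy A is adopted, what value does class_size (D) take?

-732

Policy A (B + 46):
  B = 138 + 46 = 184
  D = 188 − 5·184 = -732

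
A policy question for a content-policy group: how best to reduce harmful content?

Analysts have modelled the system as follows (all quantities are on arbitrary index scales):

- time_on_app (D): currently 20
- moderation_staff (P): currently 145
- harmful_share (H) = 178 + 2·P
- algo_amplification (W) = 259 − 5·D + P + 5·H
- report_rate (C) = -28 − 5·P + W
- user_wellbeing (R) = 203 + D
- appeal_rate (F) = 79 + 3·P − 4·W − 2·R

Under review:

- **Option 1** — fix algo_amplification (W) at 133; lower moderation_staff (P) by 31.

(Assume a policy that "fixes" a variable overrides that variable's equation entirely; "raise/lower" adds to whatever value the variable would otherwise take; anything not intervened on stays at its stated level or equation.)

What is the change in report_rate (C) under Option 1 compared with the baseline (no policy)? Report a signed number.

-2356

Baseline:
  D = 20
  P = 145
  H = 178 + 2·145 = 468
  W = 259 − 5·20 + 145 + 5·468 = 2644
  C = -28 − 5·145 + 2644 = 1891
Option 1 (W := 133, P − 31):
  D = 20
  P = 145 − 31 = 114
  H = 178 + 2·114 = 406
  W = 133
  C = -28 − 5·114 + 133 = -465
Change in C: -465 − 1891 = -2356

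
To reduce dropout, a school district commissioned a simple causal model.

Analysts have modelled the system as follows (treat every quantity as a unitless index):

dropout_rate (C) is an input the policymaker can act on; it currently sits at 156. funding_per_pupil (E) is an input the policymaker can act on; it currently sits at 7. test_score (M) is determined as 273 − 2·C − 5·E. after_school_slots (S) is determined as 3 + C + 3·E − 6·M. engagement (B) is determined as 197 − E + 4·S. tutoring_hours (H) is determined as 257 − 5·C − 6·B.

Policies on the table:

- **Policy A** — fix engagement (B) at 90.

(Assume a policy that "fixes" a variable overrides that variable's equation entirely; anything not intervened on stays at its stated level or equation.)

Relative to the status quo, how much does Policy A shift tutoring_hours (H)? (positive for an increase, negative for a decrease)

Baseline:
  C = 156
  E = 7
  M = 273 − 2·156 − 5·7 = -74
  S = 3 + 156 + 3·7 − 6·(-74) = 624
  B = 197 − 7 + 4·624 = 2686
  H = 257 − 5·156 − 6·2686 = -16639
Policy A (B := 90):
  C = 156
  E = 7
  M = 273 − 2·156 − 5·7 = -74
  S = 3 + 156 + 3·7 − 6·(-74) = 624
  B = 90
  H = 257 − 5·156 − 6·90 = -1063
Change in H: -1063 − (-16639) = 15576

15576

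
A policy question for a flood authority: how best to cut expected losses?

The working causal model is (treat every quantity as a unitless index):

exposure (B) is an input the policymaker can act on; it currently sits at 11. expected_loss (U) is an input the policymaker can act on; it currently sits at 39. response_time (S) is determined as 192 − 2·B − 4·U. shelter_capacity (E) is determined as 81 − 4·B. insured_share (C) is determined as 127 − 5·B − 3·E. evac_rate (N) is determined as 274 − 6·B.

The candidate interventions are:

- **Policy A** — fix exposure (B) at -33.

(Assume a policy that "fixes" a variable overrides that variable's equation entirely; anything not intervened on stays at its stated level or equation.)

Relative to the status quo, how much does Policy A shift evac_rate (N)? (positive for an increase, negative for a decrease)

Baseline:
  B = 11
  N = 274 − 6·11 = 208
Policy A (B := -33):
  B = -33
  N = 274 − 6·(-33) = 472
Change in N: 472 − 208 = 264

264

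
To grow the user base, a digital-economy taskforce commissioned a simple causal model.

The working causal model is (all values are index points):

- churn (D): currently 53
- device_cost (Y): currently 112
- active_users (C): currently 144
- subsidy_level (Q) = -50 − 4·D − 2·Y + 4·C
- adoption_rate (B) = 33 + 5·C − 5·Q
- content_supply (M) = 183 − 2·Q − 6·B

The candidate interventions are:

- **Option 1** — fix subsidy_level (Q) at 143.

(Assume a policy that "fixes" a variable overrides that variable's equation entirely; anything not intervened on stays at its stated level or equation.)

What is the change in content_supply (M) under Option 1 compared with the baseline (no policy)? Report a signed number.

1484

Baseline:
  D = 53
  Y = 112
  C = 144
  Q = -50 − 4·53 − 2·112 + 4·144 = 90
  B = 33 + 5·144 − 5·90 = 303
  M = 183 − 2·90 − 6·303 = -1815
Option 1 (Q := 143):
  D = 53
  Y = 112
  C = 144
  Q = 143
  B = 33 + 5·144 − 5·143 = 38
  M = 183 − 2·143 − 6·38 = -331
Change in M: -331 − (-1815) = 1484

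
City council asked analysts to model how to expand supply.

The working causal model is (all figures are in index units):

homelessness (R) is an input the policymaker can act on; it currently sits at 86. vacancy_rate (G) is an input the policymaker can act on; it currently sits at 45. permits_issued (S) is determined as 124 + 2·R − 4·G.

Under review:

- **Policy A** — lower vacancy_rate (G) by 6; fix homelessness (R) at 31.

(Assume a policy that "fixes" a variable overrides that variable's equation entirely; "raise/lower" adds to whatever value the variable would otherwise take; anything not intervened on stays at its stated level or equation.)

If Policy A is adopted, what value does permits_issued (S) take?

Policy A (G − 6, R := 31):
  R = 31
  G = 45 − 6 = 39
  S = 124 + 2·31 − 4·39 = 30

30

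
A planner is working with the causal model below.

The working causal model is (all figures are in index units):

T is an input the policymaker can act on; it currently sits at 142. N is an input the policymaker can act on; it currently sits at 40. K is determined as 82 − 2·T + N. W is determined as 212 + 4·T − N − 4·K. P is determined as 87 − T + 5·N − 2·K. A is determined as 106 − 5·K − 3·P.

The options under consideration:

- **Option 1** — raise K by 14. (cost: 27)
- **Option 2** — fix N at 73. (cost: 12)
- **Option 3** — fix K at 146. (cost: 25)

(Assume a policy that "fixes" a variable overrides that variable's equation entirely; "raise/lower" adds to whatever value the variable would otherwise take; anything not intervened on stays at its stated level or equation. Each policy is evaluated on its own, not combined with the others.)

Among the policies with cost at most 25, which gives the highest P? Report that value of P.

Option 2 (N := 73):
  T = 142
  N = 73
  K = 82 − 2·142 + 73 = -129
  P = 87 − 142 + 5·73 − 2·(-129) = 568
Option 3 (K := 146):
  T = 142
  N = 40
  K = 146
  P = 87 − 142 + 5·40 − 2·146 = -147
Comparing — Option 2: P=568, Option 3: P=-147. Highest is 568 (Option 2).

568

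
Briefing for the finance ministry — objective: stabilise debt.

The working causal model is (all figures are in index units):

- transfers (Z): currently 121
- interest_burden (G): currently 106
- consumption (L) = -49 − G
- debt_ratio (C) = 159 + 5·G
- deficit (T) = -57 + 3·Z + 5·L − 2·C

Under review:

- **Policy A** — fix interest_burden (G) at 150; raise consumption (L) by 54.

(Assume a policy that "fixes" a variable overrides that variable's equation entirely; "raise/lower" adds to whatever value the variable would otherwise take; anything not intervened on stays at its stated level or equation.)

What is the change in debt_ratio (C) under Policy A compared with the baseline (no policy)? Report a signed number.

220

Baseline:
  G = 106
  C = 159 + 5·106 = 689
Policy A (G := 150, L + 54):
  G = 150
  C = 159 + 5·150 = 909
Change in C: 909 − 689 = 220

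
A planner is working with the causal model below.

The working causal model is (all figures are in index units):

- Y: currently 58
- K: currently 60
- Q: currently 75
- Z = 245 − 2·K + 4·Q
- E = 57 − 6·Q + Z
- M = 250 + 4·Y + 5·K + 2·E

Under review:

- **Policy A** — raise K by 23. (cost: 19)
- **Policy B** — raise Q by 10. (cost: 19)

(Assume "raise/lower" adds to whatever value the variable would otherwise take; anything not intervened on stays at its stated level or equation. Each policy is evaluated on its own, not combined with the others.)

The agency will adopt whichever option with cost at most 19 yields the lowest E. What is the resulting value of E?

Policy A (K + 23):
  K = 60 + 23 = 83
  Q = 75
  Z = 245 − 2·83 + 4·75 = 379
  E = 57 − 6·75 + 379 = -14
Policy B (Q + 10):
  K = 60
  Q = 75 + 10 = 85
  Z = 245 − 2·60 + 4·85 = 465
  E = 57 − 6·85 + 465 = 12
Comparing — Policy A: E=-14, Policy B: E=12. Lowest is -14 (Policy A).

-14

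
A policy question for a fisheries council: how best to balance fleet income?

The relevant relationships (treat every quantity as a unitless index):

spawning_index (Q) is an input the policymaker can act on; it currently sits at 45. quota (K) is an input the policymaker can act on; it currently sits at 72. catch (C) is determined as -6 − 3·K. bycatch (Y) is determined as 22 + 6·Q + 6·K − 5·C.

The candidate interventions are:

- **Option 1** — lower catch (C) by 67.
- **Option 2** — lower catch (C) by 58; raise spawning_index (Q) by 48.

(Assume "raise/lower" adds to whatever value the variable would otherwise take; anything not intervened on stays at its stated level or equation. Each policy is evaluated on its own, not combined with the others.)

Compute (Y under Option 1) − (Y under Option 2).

-243

Option 1 (C − 67):
  Q = 45
  K = 72
  C = -6 − 3·72 (−67 from intervention) = -289
  Y = 22 + 6·45 + 6·72 − 5·(-289) = 2169
Option 2 (C − 58, Q + 48):
  Q = 45 + 48 = 93
  K = 72
  C = -6 − 3·72 (−58 from intervention) = -280
  Y = 22 + 6·93 + 6·72 − 5·(-280) = 2412
Y: 2169 − 2412 = -243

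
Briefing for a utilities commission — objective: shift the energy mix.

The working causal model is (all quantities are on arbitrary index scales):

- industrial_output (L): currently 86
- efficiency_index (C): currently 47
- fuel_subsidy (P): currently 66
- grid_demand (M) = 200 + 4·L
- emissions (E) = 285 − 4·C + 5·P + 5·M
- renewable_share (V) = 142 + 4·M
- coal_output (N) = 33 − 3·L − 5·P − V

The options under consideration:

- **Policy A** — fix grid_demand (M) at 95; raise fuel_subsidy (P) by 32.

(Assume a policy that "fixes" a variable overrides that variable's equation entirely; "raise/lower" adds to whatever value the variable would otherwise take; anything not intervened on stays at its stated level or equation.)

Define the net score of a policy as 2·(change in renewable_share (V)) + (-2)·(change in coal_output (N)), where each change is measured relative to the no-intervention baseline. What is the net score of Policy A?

Baseline:
  L = 86
  P = 66
  M = 200 + 4·86 = 544
  V = 142 + 4·544 = 2318
  N = 33 − 3·86 − 5·66 − 2318 = -2873
Policy A (M := 95, P + 32):
  L = 86
  P = 66 + 32 = 98
  M = 95
  V = 142 + 4·95 = 522
  N = 33 − 3·86 − 5·98 − 522 = -1237
ΔV = 522 − 2318 = -1796; ΔN = -1237 − (-2873) = 1636
Score = 2·(-1796) + (-2)·1636 = -6864

-6864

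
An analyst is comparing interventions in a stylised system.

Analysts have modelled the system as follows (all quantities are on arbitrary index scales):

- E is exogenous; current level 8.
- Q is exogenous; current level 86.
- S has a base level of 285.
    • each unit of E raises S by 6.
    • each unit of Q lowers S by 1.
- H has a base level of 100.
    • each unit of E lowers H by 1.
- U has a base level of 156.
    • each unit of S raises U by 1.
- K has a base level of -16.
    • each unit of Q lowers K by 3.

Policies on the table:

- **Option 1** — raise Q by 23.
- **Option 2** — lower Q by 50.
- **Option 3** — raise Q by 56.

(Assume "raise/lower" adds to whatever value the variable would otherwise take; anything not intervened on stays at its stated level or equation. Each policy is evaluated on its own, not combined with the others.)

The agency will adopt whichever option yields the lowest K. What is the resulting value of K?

Option 1 (Q + 23):
  Q = 86 + 23 = 109
  K = -16 − 3·109 = -343
Option 2 (Q − 50):
  Q = 86 − 50 = 36
  K = -16 − 3·36 = -124
Option 3 (Q + 56):
  Q = 86 + 56 = 142
  K = -16 − 3·142 = -442
Comparing — Option 1: K=-343, Option 2: K=-124, Option 3: K=-442. Lowest is -442 (Option 3).

-442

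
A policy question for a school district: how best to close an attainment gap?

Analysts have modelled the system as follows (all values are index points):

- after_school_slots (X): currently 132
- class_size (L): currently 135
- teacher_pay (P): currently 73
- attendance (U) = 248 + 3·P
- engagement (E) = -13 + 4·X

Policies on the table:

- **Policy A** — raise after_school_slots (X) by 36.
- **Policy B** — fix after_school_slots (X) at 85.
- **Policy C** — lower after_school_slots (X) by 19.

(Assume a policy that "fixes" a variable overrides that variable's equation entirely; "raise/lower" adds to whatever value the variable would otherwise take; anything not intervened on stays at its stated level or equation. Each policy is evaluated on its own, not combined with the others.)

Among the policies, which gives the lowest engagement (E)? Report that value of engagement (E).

Policy A (X + 36):
  X = 132 + 36 = 168
  E = -13 + 4·168 = 659
Policy B (X := 85):
  X = 85
  E = -13 + 4·85 = 327
Policy C (X − 19):
  X = 132 − 19 = 113
  E = -13 + 4·113 = 439
Comparing — Policy A: E=659, Policy B: E=327, Policy C: E=439. Lowest is 327 (Policy B).

327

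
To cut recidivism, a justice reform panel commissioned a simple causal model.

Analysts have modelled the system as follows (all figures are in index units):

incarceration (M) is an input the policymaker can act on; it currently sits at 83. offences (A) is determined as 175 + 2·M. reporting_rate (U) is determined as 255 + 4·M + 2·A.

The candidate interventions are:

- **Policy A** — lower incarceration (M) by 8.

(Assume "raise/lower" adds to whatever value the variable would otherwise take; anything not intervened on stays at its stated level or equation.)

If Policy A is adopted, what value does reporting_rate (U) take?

1205

Policy A (M − 8):
  M = 83 − 8 = 75
  A = 175 + 2·75 = 325
  U = 255 + 4·75 + 2·325 = 1205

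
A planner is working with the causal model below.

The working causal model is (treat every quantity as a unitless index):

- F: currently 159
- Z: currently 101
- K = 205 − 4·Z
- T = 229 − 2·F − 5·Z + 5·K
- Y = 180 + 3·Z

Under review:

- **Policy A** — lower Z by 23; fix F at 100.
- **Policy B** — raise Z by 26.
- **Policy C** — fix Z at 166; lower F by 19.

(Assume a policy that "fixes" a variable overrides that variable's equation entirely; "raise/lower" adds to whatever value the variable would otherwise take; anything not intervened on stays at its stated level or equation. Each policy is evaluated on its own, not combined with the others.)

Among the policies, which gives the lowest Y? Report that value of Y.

Policy A (Z − 23, F := 100):
  Z = 101 − 23 = 78
  Y = 180 + 3·78 = 414
Policy B (Z + 26):
  Z = 101 + 26 = 127
  Y = 180 + 3·127 = 561
Policy C (Z := 166, F − 19):
  Z = 166
  Y = 180 + 3·166 = 678
Comparing — Policy A: Y=414, Policy B: Y=561, Policy C: Y=678. Lowest is 414 (Policy A).

414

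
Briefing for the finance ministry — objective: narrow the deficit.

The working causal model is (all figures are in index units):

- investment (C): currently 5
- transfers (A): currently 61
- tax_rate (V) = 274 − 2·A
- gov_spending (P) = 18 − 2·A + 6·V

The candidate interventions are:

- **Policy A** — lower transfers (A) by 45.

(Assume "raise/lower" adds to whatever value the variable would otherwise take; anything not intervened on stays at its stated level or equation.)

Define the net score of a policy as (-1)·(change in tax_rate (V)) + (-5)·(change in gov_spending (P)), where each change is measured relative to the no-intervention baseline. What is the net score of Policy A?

Baseline:
  A = 61
  V = 274 − 2·61 = 152
  P = 18 − 2·61 + 6·152 = 808
Policy A (A − 45):
  A = 61 − 45 = 16
  V = 274 − 2·16 = 242
  P = 18 − 2·16 + 6·242 = 1438
ΔV = 242 − 152 = 90; ΔP = 1438 − 808 = 630
Score = (-1)·90 + (-5)·630 = -3240

-3240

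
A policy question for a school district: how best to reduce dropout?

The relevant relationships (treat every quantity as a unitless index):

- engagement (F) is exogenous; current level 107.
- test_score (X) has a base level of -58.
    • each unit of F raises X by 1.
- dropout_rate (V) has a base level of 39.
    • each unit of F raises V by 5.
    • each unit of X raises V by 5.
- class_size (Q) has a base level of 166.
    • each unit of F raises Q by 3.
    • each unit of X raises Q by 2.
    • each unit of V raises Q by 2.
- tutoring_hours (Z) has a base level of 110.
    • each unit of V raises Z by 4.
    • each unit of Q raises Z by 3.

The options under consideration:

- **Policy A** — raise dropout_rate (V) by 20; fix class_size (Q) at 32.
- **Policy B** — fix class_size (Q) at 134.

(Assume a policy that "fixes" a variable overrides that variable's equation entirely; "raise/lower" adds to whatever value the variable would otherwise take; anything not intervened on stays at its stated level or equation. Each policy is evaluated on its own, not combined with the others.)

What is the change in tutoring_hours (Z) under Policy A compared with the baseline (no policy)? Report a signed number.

Baseline:
  F = 107
  X = -58 + 107 = 49
  V = 39 + 5·107 + 5·49 = 819
  Q = 166 + 3·107 + 2·49 + 2·819 = 2223
  Z = 110 + 4·819 + 3·2223 = 10055
Policy A (V + 20, Q := 32):
  F = 107
  X = -58 + 107 = 49
  V = 39 + 5·107 + 5·49 (+20 from intervention) = 839
  Q = 32
  Z = 110 + 4·839 + 3·32 = 3562
Change in Z: 3562 − 10055 = -6493

-6493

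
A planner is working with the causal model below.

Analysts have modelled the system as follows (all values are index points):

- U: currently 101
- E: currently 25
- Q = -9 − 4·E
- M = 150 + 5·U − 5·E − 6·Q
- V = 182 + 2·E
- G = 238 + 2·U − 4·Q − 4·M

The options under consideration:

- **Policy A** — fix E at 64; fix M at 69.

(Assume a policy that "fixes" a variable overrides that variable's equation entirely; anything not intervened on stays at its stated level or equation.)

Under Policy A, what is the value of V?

Policy A (E := 64, M := 69):
  E = 64
  V = 182 + 2·64 = 310

310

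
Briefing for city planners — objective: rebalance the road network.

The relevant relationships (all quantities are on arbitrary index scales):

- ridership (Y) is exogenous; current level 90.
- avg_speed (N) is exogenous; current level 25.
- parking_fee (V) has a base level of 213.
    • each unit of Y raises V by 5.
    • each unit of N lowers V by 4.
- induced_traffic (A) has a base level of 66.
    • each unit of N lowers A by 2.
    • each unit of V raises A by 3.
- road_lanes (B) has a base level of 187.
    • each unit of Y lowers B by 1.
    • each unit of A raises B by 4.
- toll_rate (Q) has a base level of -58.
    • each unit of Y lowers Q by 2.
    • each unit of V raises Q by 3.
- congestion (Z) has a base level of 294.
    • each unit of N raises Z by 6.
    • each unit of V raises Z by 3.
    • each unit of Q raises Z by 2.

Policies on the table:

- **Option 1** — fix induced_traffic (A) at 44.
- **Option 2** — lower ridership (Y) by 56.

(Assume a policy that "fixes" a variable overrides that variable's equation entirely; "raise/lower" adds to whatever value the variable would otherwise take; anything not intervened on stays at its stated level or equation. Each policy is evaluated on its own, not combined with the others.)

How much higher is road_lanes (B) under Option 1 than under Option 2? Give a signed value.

-3340

Option 1 (A := 44):
  Y = 90
  N = 25
  V = 213 + 5·90 − 4·25 = 563
  A = 44
  B = 187 − 90 + 4·44 = 273
Option 2 (Y − 56):
  Y = 90 − 56 = 34
  N = 25
  V = 213 + 5·34 − 4·25 = 283
  A = 66 − 2·25 + 3·283 = 865
  B = 187 − 34 + 4·865 = 3613
B: 273 − 3613 = -3340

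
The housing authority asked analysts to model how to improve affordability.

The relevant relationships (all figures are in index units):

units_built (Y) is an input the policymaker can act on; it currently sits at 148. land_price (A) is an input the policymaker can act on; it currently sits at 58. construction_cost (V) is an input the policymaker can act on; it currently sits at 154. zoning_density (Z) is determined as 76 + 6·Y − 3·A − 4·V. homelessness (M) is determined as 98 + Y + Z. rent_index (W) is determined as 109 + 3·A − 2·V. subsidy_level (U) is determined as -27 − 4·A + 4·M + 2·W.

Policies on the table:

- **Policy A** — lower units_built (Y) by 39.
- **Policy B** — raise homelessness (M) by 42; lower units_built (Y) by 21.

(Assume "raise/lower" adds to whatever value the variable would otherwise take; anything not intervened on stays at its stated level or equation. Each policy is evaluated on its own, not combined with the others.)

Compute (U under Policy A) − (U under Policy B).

Policy A (Y − 39):
  Y = 148 − 39 = 109
  A = 58
  V = 154
  Z = 76 + 6·109 − 3·58 − 4·154 = -60
  M = 98 + 109 + (-60) = 147
  W = 109 + 3·58 − 2·154 = -25
  U = -27 − 4·58 + 4·147 + 2·(-25) = 279
Policy B (M + 42, Y − 21):
  Y = 148 − 21 = 127
  A = 58
  V = 154
  Z = 76 + 6·127 − 3·58 − 4·154 = 48
  M = 98 + 127 + 48 (+42 from intervention) = 315
  W = 109 + 3·58 − 2·154 = -25
  U = -27 − 4·58 + 4·315 + 2·(-25) = 951
U: 279 − 951 = -672

-672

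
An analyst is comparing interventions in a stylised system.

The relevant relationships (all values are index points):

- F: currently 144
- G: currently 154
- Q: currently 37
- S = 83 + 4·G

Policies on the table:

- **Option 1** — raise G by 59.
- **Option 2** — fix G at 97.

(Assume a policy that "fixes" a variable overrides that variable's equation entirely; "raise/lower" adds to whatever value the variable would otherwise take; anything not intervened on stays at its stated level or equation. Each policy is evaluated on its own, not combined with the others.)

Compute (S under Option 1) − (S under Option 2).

464

Option 1 (G + 59):
  G = 154 + 59 = 213
  S = 83 + 4·213 = 935
Option 2 (G := 97):
  G = 97
  S = 83 + 4·97 = 471
S: 935 − 471 = 464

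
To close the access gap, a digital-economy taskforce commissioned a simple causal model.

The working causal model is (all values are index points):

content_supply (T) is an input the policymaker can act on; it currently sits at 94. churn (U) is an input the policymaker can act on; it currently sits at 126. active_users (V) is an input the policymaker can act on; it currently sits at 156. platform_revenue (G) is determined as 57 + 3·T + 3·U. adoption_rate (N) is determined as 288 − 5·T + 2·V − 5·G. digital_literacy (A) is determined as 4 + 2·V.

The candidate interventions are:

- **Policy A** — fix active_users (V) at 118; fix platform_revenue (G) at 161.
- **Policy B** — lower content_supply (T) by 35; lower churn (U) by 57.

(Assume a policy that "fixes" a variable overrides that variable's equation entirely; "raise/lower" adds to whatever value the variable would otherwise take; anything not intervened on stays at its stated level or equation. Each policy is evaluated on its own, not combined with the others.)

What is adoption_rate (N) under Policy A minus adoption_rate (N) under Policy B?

Policy A (V := 118, G := 161):
  T = 94
  U = 126
  V = 118
  G = 161
  N = 288 − 5·94 + 2·118 − 5·161 = -751
Policy B (T − 35, U − 57):
  T = 94 − 35 = 59
  U = 126 − 57 = 69
  V = 156
  G = 57 + 3·59 + 3·69 = 441
  N = 288 − 5·59 + 2·156 − 5·441 = -1900
N: -751 − (-1900) = 1149

1149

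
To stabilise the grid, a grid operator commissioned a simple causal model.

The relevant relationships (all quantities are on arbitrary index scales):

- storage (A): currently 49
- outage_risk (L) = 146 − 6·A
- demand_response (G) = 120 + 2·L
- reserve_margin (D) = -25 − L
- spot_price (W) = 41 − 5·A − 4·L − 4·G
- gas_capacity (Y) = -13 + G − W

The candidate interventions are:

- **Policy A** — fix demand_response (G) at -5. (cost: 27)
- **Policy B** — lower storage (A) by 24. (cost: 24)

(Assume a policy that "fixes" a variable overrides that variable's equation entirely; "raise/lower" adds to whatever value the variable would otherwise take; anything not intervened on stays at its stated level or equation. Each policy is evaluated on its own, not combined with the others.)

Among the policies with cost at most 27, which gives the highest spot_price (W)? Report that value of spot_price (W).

Policy A (G := -5):
  A = 49
  L = 146 − 6·49 = -148
  G = -5
  W = 41 − 5·49 − 4·(-148) − 4·(-5) = 408
Policy B (A − 24):
  A = 49 − 24 = 25
  L = 146 − 6·25 = -4
  G = 120 + 2·(-4) = 112
  W = 41 − 5·25 − 4·(-4) − 4·112 = -516
Comparing — Policy A: W=408, Policy B: W=-516. Highest is 408 (Policy A).

408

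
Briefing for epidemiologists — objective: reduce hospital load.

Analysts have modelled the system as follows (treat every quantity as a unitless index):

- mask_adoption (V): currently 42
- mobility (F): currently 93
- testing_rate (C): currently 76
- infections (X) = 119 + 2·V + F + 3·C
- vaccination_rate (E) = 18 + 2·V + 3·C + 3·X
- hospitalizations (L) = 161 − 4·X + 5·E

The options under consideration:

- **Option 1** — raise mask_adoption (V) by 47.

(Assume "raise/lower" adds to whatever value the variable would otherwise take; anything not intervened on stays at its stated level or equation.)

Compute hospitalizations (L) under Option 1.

9079

Option 1 (V + 47):
  V = 42 + 47 = 89
  F = 93
  C = 76
  X = 119 + 2·89 + 93 + 3·76 = 618
  E = 18 + 2·89 + 3·76 + 3·618 = 2278
  L = 161 − 4·618 + 5·2278 = 9079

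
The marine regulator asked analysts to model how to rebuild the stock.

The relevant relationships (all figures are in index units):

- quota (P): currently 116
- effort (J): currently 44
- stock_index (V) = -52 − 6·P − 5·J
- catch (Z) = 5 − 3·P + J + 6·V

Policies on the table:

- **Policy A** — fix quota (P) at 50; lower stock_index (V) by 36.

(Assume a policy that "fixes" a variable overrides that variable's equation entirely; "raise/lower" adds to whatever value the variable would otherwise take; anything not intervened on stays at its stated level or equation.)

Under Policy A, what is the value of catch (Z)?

Policy A (P := 50, V − 36):
  P = 50
  J = 44
  V = -52 − 6·50 − 5·44 (−36 from intervention) = -608
  Z = 5 − 3·50 + 44 + 6·(-608) = -3749

-3749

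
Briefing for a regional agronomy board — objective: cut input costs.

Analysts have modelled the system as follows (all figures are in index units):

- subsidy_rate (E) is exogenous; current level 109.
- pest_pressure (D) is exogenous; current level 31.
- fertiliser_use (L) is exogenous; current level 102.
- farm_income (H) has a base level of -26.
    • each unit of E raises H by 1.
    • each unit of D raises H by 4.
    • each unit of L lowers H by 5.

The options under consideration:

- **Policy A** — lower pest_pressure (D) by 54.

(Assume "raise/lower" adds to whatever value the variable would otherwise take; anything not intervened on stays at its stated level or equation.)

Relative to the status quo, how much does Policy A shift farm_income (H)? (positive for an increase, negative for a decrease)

Baseline:
  E = 109
  D = 31
  L = 102
  H = -26 + 109 + 4·31 − 5·102 = -303
Policy A (D − 54):
  E = 109
  D = 31 − 54 = -23
  L = 102
  H = -26 + 109 + 4·(-23) − 5·102 = -519
Change in H: -519 − (-303) = -216

-216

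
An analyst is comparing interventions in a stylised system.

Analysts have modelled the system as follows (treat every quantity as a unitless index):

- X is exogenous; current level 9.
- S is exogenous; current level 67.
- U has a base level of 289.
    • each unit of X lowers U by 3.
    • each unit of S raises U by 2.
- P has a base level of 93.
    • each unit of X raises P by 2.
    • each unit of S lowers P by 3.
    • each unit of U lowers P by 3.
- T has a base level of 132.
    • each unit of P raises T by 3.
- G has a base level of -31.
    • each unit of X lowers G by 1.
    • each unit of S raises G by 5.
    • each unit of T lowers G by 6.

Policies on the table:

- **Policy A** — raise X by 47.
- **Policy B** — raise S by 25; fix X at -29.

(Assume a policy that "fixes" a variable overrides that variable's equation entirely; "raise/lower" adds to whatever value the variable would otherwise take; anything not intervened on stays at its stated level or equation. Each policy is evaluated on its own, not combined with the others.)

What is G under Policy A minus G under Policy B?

-21090

Policy A (X + 47):
  X = 9 + 47 = 56
  S = 67
  U = 289 − 3·56 + 2·67 = 255
  P = 93 + 2·56 − 3·67 − 3·255 = -761
  T = 132 + 3·(-761) = -2151
  G = -31 − 56 + 5·67 − 6·(-2151) = 13154
Policy B (S + 25, X := -29):
  X = -29
  S = 67 + 25 = 92
  U = 289 − 3·(-29) + 2·92 = 560
  P = 93 + 2·(-29) − 3·92 − 3·560 = -1921
  T = 132 + 3·(-1921) = -5631
  G = -31 − (-29) + 5·92 − 6·(-5631) = 34244
G: 13154 − 34244 = -21090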